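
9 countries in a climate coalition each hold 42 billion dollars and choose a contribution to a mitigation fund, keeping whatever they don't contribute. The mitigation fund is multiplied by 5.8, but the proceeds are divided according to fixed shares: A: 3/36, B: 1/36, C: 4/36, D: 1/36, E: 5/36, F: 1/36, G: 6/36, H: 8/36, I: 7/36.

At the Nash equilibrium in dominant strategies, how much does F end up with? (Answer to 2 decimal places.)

Player j's private return per contributed unit is 5.8 × (j's share). Contributing is weakly dominant for j when that share is at least 1/5.8 = 0.1724, and contributing 0 is dominant otherwise.
The shares above 0.1724 belong to H and I, contributing 42 each; the remaining 7 contribute 0. Total contributed: 84.
F keeps 42 and receives 5.8 × 84 × 1/36 = 13.53 from the mitigation fund, for a payoff of 55.53.

55.53 billion dollars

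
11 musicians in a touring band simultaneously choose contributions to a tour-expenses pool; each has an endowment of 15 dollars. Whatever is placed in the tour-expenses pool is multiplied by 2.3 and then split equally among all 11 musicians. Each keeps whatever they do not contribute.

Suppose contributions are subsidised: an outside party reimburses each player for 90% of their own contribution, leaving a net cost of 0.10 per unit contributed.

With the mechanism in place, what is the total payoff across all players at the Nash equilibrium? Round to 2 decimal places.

528.00 dollars

With the mechanism, a contributed unit returns (2.3/11) / 0.10 = 2.0909 per unit of net cost to the contributor — now above 1 — so contributing fully is weakly dominant for every player.
At the Nash equilibrium everyone contributes 15. Group total payoff = 11 × (15 × 0.90 + 2.3 × 15) = 528.00.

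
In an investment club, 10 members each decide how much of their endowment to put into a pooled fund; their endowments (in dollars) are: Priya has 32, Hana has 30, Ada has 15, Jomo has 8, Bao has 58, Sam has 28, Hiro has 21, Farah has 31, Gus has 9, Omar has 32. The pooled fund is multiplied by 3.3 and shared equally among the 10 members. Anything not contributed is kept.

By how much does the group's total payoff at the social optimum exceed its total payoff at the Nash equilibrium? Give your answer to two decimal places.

607.20 dollars

The private return per contributed unit is 3.3/10 = 0.3300 < 1 for every player regardless of endowment, so the Nash equilibrium is zero contribution and the group total is Σ E_j = 32 + 30 + 15 + 8 + 58 + 28 + 21 + 31 + 9 + 32 = 264.
Each contributed unit returns 3.300 to the group, so the social optimum is full contribution by everyone: group total = 3.300 × 264 = 871.20.
Efficiency loss = (3.300 − 1) × 264 = 607.20.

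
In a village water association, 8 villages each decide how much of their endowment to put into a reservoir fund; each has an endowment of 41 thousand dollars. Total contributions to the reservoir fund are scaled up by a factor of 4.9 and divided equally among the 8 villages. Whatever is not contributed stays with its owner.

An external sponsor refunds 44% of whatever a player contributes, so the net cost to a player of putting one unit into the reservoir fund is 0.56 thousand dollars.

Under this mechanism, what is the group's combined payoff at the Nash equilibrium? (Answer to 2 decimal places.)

1751.52 thousand dollars

The effective private return per unit is now (4.9/8) / 0.56 = 1.0938 > 1, so every player's dominant strategy flips to full contribution.
At the Nash equilibrium everyone contributes 41. Group total payoff = 8 × (41 × 0.44 + 4.9 × 41) = 1751.52.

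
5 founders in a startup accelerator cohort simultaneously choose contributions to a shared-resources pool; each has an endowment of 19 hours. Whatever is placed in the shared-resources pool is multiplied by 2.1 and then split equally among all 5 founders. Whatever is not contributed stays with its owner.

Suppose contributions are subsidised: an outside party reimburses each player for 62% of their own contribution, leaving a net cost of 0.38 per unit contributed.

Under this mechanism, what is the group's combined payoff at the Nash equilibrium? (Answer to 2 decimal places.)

The effective private return per unit is now (2.1/5) / 0.38 = 1.1053 > 1, so every player's dominant strategy flips to full contribution.
So the Nash equilibrium is full contribution by all 5; the group earns 5 × (19 × 0.62 + 2.1 × 19) = 258.40.

258.40 hours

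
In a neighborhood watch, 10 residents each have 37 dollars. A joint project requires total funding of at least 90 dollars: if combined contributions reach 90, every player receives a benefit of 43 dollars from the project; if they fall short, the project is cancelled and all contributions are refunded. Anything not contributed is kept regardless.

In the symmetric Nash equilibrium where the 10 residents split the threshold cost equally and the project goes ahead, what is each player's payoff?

Equal share of the threshold: 90/10 = 9.
At this profile no one gains by cutting their contribution: any cut drops the total below 90, the project is cancelled, contributions are refunded, and the deviator ends with 37, which is less than 37 − 9 + 43 = 71. Contributing more than 9 just wastes the excess. So contributing exactly 9 is a best response.
Each player's payoff: 37 − 9 + 43 = 71.

71 dollars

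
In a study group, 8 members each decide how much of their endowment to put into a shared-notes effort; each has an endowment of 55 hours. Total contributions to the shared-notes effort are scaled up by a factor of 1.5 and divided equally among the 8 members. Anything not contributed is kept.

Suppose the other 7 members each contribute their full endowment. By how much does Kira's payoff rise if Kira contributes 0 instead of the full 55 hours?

44.69 hours

Switching from a contribution of 55 to 0 lets Kira keep an extra 55 hours, but lowers the shared-notes effort by 55, which costs Kira their own share of that drop: 1.5/8 × 55 = 10.31.
Net gain = 55 − 10.31 = 44.69. The private return per contributed unit (0.1875) is below 1, so free-riding is indeed the best response regardless of what the others do.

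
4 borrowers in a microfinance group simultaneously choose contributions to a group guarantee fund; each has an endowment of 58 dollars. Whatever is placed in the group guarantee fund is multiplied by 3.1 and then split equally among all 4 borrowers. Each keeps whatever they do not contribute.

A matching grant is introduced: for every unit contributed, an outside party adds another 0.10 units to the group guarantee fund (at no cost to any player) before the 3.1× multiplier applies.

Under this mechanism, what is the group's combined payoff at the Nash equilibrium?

232.00 dollars

The effective private return is 3.1 × 1.10 / 4 = 0.8525, which is still under 1, so the mechanism doesn't change anyone's dominant strategy: zero contribution.
Everyone keeps their endowment and the group total is 4 × 58 = 232.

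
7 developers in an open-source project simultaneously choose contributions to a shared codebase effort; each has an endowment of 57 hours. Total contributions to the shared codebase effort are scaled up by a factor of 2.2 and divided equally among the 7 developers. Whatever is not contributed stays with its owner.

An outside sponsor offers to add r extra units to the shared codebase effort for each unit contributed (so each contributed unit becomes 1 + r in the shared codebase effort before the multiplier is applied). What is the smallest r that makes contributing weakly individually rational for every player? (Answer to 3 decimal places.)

2.182

With matching at rate r, one contributed unit becomes (1 + r) in the shared codebase effort and returns 2.2 × (1 + r) / 7 to the contributor.
Setting this equal to 1: 1 + r = 7/2.2 = 3.1818.
So the minimum matching rate is r = 3.1818 − 1 = 2.182.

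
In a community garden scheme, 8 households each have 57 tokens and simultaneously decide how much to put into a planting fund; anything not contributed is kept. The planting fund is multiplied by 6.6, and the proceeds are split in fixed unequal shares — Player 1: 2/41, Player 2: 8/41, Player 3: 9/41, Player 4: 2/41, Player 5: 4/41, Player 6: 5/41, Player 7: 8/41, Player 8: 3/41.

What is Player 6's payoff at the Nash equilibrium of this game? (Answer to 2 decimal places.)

194.63 tokens

Each unit j contributes comes back to j as 6.6 × (j's share), so j prefers to contribute only if that share exceeds 1/6.6 = 0.1515; otherwise keeping the unit dominates.
Player 2, Player 3 and Player 7 are above the threshold, contributing 57 each; the remaining 5 contribute 0. Total contributed: 171.
Player 6 keeps 57 and receives 6.6 × 171 × 5/41 = 137.63 from the planting fund, for a payoff of 194.63.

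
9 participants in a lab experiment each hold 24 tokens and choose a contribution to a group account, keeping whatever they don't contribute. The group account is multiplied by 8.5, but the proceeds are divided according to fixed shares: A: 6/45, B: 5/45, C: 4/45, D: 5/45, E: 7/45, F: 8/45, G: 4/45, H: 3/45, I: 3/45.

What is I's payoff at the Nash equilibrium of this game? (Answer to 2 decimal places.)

A player with share s gets back 8.5·s per unit contributed, so full contribution is dominant for anyone with s > 1/8.5 = 0.1176 and zero contribution is dominant for anyone below.
A, E and F clear that bar, contributing 24 each; the remaining 6 contribute 0. Total contributed: 72.
I keeps 24 and receives 8.5 × 72 × 3/45 = 40.80 from the group account, for a payoff of 64.80.

64.80 tokens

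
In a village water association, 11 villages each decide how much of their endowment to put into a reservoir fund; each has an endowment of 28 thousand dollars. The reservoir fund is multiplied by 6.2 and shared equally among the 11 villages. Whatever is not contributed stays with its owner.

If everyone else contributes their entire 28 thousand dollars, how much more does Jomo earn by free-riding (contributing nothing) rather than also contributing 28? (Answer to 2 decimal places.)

Switching from a contribution of 28 to 0 lets Jomo keep an extra 28 thousand dollars, but lowers the reservoir fund by 28, which costs Jomo their own share of that drop: 6.2/11 × 28 = 15.78.
Net gain = 28 − 15.78 = 12.22. The private return per contributed unit (0.5636) is below 1, so free-riding is indeed the best response regardless of what the others do.

12.22 thousand dollars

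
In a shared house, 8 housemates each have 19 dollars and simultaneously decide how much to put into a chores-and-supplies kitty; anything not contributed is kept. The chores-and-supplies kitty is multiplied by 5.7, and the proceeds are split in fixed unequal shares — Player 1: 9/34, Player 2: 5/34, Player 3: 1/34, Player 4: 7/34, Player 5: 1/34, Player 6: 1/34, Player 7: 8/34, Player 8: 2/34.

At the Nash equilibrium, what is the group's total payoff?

Player j's private return per contributed unit is 5.7 × (j's share). Contributing is weakly dominant for j when that share is at least 1/5.7 = 0.1754, and contributing 0 is dominant otherwise.
Player 1, Player 4 and Player 7 clear that bar, contributing 19 each; the remaining 5 contribute 0. Total contributed: 57.
The chores-and-supplies kitty pays out 5.7 × 57 = 324.90 in total (split across the unequal shares, but the aggregate is all that matters for the group sum).
The 5 free-riders keep 19 each, adding 95. Group total = 95 + 324.90 = 419.90.

419.90 dollars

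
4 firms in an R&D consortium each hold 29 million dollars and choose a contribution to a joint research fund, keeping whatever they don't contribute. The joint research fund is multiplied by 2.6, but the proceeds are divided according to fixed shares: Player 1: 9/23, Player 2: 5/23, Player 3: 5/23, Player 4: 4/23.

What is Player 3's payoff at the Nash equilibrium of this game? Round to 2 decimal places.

45.39 million dollars

A player with share s gets back 2.6·s per unit contributed, so full contribution is dominant for anyone with s > 1/2.6 = 0.3846 and zero contribution is dominant for anyone below.
Only Player 1 (9/23) clears that bar, contributing 29; the remaining 3 contribute 0. Total contributed: 29.
Player 3 keeps 29 and receives 2.6 × 29 × 5/23 = 16.39 from the joint research fund, for a payoff of 45.39.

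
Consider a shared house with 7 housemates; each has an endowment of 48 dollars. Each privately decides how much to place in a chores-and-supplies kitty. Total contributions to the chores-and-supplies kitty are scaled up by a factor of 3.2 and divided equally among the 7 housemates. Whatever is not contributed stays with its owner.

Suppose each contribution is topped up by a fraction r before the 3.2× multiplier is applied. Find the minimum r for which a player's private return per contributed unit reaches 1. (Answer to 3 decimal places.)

1.188

With matching at rate r, one contributed unit becomes (1 + r) in the chores-and-supplies kitty and returns 3.2 × (1 + r) / 7 to the contributor.
Setting this equal to 1: 1 + r = 7/3.2 = 2.1875.
So the minimum matching rate is r = 2.1875 − 1 = 1.188.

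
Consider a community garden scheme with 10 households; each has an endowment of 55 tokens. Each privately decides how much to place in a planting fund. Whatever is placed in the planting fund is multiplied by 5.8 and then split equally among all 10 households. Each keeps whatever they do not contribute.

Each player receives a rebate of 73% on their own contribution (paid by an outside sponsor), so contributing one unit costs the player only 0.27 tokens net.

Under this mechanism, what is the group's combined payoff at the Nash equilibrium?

3591.50 tokens

With the mechanism, a contributed unit returns (5.8/10) / 0.27 = 2.1481 per unit of net cost to the contributor — now above 1 — so contributing fully is weakly dominant for every player.
So the Nash equilibrium is full contribution by all 10; the group earns 10 × (55 × 0.73 + 5.8 × 55) = 3591.50.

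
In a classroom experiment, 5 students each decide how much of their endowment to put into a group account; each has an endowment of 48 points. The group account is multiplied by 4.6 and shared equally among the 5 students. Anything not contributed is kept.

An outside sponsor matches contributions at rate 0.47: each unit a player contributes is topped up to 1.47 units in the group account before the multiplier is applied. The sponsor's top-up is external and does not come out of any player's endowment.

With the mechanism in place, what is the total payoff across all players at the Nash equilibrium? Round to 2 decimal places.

The effective private return per unit is now 4.6 × 1.47 / 5 = 1.3524 > 1, so every player's dominant strategy flips to full contribution.
At the Nash equilibrium everyone contributes 48. Group total payoff = 4.6 × 1.47 × 240 = 1622.88.

1622.88 points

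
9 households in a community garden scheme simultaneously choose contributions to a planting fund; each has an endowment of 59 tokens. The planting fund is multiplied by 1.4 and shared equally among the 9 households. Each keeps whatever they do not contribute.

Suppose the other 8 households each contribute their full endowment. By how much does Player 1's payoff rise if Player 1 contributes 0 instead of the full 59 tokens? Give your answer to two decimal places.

Switching from a contribution of 59 to 0 lets Player 1 keep an extra 59 tokens, but lowers the planting fund by 59, which costs Player 1 their own share of that drop: 1.4/9 × 59 = 9.18.
Net gain = 59 − 9.18 = 49.82. The private return per contributed unit (0.1556) is below 1, so free-riding is indeed the best response regardless of what the others do.

49.82 tokens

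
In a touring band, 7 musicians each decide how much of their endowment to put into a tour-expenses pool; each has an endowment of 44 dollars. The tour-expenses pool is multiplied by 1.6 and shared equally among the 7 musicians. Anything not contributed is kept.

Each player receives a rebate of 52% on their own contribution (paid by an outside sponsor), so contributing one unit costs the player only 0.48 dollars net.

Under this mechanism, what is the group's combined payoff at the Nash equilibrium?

With the mechanism, a contributed unit returns (1.6/7) / 0.48 = 0.4762 per unit of net cost — still below 1 — so contributing 0 remains dominant for every player.
Everyone keeps their endowment and the group total is 7 × 44 = 308.

308.00 dollars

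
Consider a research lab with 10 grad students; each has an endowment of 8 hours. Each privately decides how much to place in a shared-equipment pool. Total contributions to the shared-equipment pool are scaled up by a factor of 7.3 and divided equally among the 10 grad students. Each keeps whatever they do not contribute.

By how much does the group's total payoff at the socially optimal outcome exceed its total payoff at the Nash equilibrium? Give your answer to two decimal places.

Each contributed unit returns 7.3/10 = 0.7300 to its contributor — below 1 — so contributing 0 is dominant for every player. At the Nash equilibrium everyone keeps their 8, and the group total is 10 × 8 = 80.
Each contributed unit returns 7.300 to the group as a whole (0.7300 to each of 10 players), which exceeds 1, so the social optimum is full contribution: group total = 7.300 × 80 = 584.00.
Efficiency loss = 584.00 − 80 = 504.00.

504.00 hours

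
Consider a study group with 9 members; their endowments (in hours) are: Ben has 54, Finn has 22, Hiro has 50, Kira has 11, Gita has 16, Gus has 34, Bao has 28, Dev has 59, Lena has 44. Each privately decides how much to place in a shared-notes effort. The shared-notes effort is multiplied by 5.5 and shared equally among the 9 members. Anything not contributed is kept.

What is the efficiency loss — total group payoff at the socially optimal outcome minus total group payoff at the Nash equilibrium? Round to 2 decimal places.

The private return per contributed unit is 5.5/9 = 0.6111 < 1 for every player regardless of endowment, so the Nash equilibrium is zero contribution and the group total is Σ E_j = 54 + 22 + 50 + 11 + 16 + 34 + 28 + 59 + 44 = 318.
Each contributed unit returns 5.500 to the group, so the social optimum is full contribution by everyone: group total = 5.500 × 318 = 1749.00.
Efficiency loss = (5.500 − 1) × 318 = 1431.00.

1431.00 hours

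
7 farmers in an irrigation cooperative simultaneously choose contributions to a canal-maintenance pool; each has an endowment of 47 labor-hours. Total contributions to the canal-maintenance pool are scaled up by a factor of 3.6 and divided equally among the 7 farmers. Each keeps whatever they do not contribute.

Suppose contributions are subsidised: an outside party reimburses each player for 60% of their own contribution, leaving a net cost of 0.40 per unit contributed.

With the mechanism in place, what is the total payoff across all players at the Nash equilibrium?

1381.80 labor-hours

The effective private return per unit is now (3.6/7) / 0.40 = 1.2857 > 1, so every player's dominant strategy flips to full contribution.
At the Nash equilibrium everyone contributes 47. Group total payoff = 7 × (47 × 0.60 + 3.6 × 47) = 1381.80.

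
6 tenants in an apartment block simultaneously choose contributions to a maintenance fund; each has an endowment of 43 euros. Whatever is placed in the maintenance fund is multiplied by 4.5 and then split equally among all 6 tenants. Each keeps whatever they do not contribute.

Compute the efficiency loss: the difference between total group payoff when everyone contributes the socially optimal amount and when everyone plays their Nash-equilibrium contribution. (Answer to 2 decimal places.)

903.00 euros

Each contributed unit returns 4.5/6 = 0.7500 to its contributor — below 1 — so contributing 0 is dominant for every player. At the Nash equilibrium everyone keeps their 43, and the group total is 6 × 43 = 258.
Each contributed unit returns 4.500 to the group as a whole (0.7500 to each of 6 players), which exceeds 1, so the social optimum is full contribution: group total = 4.500 × 258 = 1161.00.
Efficiency loss = 1161.00 − 258 = 903.00.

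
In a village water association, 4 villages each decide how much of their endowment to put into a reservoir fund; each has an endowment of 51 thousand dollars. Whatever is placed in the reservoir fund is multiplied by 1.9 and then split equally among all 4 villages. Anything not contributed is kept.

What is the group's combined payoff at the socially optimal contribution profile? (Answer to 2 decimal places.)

387.60 thousand dollars

Each contributed unit returns 1.900 to the group as a whole (0.4750 to each of 4 players), which exceeds 1, so the social optimum is full contribution: group total = 1.900 × 204 = 387.60.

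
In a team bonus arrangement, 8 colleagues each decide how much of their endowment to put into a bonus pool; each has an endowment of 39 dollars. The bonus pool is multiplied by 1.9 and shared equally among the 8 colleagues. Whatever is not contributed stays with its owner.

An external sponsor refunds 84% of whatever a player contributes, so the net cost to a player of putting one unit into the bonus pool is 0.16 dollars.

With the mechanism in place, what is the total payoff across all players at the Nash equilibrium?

854.88 dollars

With the mechanism, a contributed unit returns (1.9/8) / 0.16 = 1.4844 per unit of net cost to the contributor — now above 1 — so contributing fully is weakly dominant for every player.
So the Nash equilibrium is full contribution by all 8; the group earns 8 × (39 × 0.84 + 1.9 × 39) = 854.88.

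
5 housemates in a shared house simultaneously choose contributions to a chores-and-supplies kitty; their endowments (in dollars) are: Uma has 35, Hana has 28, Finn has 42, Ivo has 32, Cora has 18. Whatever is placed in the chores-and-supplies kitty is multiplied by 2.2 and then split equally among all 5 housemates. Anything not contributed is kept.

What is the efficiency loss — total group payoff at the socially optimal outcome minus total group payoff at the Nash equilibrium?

The private return per contributed unit is 2.2/5 = 0.4400 < 1 for every player regardless of endowment, so the Nash equilibrium is zero contribution and the group total is Σ E_j = 35 + 28 + 42 + 32 + 18 = 155.
Each contributed unit returns 2.200 to the group, so the social optimum is full contribution by everyone: group total = 2.200 × 155 = 341.00.
Efficiency loss = (2.200 − 1) × 155 = 186.00.

186.00 dollars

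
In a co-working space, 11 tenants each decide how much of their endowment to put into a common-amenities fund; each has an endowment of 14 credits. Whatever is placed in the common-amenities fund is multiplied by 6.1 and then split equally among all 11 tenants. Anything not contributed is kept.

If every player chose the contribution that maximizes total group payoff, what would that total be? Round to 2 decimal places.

939.40 credits

Each contributed unit returns 6.100 to the group as a whole (0.5545 to each of 11 players), which exceeds 1, so the social optimum is full contribution: group total = 6.100 × 154 = 939.40.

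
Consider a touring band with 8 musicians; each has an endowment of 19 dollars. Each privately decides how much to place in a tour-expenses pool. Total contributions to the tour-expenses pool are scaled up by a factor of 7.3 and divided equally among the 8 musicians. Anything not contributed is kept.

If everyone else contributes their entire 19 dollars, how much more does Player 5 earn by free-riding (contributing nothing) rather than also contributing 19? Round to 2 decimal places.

Switching from a contribution of 19 to 0 lets Player 5 keep an extra 19 dollars, but lowers the tour-expenses pool by 19, which costs Player 5 their own share of that drop: 7.3/8 × 19 = 17.34.
Net gain = 19 − 17.34 = 1.66. The private return per contributed unit (0.9125) is below 1, so free-riding is indeed the best response regardless of what the others do.

1.66 dollars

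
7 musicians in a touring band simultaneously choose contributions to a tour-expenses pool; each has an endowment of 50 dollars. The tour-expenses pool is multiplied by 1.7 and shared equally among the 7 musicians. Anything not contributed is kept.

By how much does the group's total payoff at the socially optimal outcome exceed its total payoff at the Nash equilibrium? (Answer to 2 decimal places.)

245.00 dollars

Each contributed unit returns 1.7/7 = 0.2429 to its contributor — below 1 — so contributing 0 is dominant for every player. At the Nash equilibrium everyone keeps their 50, and the group total is 7 × 50 = 350.
Each contributed unit returns 1.700 to the group as a whole (0.2429 to each of 7 players), which exceeds 1, so the social optimum is full contribution: group total = 1.700 × 350 = 595.00.
Efficiency loss = 595.00 − 350 = 245.00.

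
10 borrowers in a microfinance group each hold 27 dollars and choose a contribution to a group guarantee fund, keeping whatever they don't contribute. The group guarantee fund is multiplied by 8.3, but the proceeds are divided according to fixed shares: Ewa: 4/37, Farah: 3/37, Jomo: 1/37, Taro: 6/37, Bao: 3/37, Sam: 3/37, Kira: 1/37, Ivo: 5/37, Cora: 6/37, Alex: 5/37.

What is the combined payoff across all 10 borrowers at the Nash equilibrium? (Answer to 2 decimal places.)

1058.40 dollars

For player j, contributing a unit is worthwhile iff 8.3 × (j's share) ≥ 1, i.e. iff j's share is at least 0.1205.
The shares above 0.1205 belong to Taro, Ivo, Cora and Alex, contributing 27 each; the remaining 6 contribute 0. Total contributed: 108.
The group guarantee fund pays out 8.3 × 108 = 896.40 in total (split across the unequal shares, but the aggregate is all that matters for the group sum).
The 6 free-riders keep 27 each, adding 162. Group total = 162 + 896.40 = 1058.40.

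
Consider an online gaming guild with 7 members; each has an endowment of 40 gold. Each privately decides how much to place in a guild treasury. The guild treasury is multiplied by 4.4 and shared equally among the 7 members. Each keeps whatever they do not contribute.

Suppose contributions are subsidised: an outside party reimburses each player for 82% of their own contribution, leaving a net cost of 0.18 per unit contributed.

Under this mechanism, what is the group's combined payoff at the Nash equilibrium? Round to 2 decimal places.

With the mechanism, a contributed unit returns (4.4/7) / 0.18 = 3.4921 per unit of net cost to the contributor — now above 1 — so contributing fully is weakly dominant for every player.
At the Nash equilibrium everyone contributes 40. Group total payoff = 7 × (40 × 0.82 + 4.4 × 40) = 1461.60.

1461.60 gold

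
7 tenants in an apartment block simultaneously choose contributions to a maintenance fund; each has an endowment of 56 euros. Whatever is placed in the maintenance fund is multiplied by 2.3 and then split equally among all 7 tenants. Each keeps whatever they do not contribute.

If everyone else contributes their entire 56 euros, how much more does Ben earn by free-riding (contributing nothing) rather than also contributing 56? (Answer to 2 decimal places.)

Switching from a contribution of 56 to 0 lets Ben keep an extra 56 euros, but lowers the maintenance fund by 56, which costs Ben their own share of that drop: 2.3/7 × 56 = 18.40.
Net gain = 56 − 18.40 = 37.60. The private return per contributed unit (0.3286) is below 1, so free-riding is indeed the best response regardless of what the others do.

37.60 euros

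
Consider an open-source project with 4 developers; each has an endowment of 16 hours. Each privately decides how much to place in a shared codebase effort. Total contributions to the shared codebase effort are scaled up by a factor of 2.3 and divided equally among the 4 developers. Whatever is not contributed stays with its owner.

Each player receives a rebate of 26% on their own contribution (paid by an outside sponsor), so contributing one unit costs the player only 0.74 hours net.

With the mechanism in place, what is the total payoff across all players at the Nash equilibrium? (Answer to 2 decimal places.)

64.00 hours

Even with the mechanism, each unit contributed returns only (2.3/4) / 0.74 = 0.7770 per unit of net cost, so contributing nothing is still dominant.
Everyone keeps their endowment and the group total is 4 × 16 = 64.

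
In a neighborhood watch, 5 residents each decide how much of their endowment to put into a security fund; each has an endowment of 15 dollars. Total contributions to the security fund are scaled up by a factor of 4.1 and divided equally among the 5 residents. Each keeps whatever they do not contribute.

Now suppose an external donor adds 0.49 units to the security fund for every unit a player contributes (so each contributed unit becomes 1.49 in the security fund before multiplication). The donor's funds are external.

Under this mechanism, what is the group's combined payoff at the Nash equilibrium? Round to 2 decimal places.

Under the mechanism each unit contributed yields 4.1 × 1.49 / 5 = 1.2218 back to its contributor per unit of net cost, which exceeds 1, making full contribution the dominant choice for everyone.
At the Nash equilibrium everyone contributes 15. Group total payoff = 4.1 × 1.49 × 75 = 458.18.

458.18 dollars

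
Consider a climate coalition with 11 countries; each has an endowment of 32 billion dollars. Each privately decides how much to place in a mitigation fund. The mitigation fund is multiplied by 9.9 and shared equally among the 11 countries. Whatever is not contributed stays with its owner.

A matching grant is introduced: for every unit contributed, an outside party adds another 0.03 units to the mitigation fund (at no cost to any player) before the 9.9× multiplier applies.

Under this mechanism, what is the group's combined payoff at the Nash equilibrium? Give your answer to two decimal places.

Even with the mechanism, each unit contributed returns only 9.9 × 1.03 / 11 = 0.9270 per unit of net cost, so contributing nothing is still dominant.
At the Nash equilibrium no one contributes; group total payoff = 11 × 32 = 352.

352.00 billion dollars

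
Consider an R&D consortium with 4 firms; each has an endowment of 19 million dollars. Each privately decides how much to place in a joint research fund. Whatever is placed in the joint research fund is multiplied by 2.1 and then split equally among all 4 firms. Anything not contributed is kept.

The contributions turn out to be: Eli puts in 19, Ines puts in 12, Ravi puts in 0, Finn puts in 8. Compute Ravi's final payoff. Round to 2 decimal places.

39.48 million dollars

Total contributed: 19 + 12 + 0 + 8 = 39.
Each receives 2.1 × 39 / 4 = 20.48 from the joint research fund.
Ravi keeps 19 − 0 = 19, so Ravi's payoff is 19 + 20.48 = 39.48.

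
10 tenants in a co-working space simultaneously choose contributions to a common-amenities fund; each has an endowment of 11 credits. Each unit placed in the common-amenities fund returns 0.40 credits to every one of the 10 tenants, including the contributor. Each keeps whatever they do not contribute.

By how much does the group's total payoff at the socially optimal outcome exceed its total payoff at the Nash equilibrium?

The private return per contributed unit is 0.40 < 1, so contributing 0 is dominant for every player. At the Nash equilibrium everyone keeps their 11, and the group total is 10 × 11 = 110.
Each contributed unit returns 4.000 to the group as a whole (0.40 to each of 10 players), which exceeds 1, so the social optimum is full contribution: group total = 4.000 × 110 = 440.00.
Efficiency loss = 440.00 − 110 = 330.00.

330.00 credits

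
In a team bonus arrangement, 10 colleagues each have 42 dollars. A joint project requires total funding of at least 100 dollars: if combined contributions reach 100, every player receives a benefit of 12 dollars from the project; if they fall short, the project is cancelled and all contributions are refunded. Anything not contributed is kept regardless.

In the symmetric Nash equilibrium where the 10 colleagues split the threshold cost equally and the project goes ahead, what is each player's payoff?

44 dollars

Equal share of the threshold: 100/10 = 10.
At this profile no one gains by cutting their contribution: any cut drops the total below 100, the project is cancelled, contributions are refunded, and the deviator ends with 42, which is less than 42 − 10 + 12 = 44. Contributing more than 10 just wastes the excess. So contributing exactly 10 is a best response.
Each player's payoff: 42 − 10 + 12 = 44.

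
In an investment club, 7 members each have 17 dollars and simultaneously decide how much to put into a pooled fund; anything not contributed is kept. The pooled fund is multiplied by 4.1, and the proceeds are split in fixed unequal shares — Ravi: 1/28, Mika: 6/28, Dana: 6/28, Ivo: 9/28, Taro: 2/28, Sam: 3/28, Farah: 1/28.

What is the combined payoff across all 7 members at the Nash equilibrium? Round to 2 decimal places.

Player j's private return per contributed unit is 4.1 × (j's share). Contributing is weakly dominant for j when that share is at least 1/4.1 = 0.2439, and contributing 0 is dominant otherwise.
Ivo alone (share 9/28) is above the threshold, contributing 17; the remaining 6 contribute 0. Total contributed: 17.
The pooled fund pays out 4.1 × 17 = 69.70 in total (split across the unequal shares, but the aggregate is all that matters for the group sum).
The 6 free-riders keep 17 each, adding 102. Group total = 102 + 69.70 = 171.70.

171.70 dollars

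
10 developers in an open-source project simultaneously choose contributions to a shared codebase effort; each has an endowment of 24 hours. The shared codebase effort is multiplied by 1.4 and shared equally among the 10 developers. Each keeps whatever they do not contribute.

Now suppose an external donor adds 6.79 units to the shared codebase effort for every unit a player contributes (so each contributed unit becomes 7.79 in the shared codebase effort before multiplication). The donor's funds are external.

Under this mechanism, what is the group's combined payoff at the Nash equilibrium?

2617.44 hours

With the mechanism, a contributed unit returns 1.4 × 7.79 / 10 = 1.0906 per unit of net cost to the contributor — now above 1 — so contributing fully is weakly dominant for every player.
So the Nash equilibrium is full contribution by all 10; the group earns 1.4 × 7.79 × 240 = 2617.44.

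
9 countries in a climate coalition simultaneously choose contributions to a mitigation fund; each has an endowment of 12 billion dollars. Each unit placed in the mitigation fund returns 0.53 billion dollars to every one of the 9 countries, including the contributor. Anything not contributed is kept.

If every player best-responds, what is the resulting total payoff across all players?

108.00 billion dollars

The private return per contributed unit is 0.53 < 1, so contributing 0 is dominant for every player. At the Nash equilibrium everyone keeps their 12, and the group total is 9 × 12 = 108.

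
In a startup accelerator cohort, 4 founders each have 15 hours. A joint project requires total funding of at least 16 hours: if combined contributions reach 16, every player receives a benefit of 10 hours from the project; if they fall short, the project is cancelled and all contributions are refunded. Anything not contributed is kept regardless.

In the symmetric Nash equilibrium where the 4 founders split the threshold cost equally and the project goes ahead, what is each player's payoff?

21 hours

Equal share of the threshold: 16/4 = 4.
At this profile no one gains by cutting their contribution: any cut drops the total below 16, the project is cancelled, contributions are refunded, and the deviator ends with 15, which is less than 15 − 4 + 10 = 21. Contributing more than 4 just wastes the excess. So contributing exactly 4 is a best response.
Each player's payoff: 15 − 4 + 10 = 21.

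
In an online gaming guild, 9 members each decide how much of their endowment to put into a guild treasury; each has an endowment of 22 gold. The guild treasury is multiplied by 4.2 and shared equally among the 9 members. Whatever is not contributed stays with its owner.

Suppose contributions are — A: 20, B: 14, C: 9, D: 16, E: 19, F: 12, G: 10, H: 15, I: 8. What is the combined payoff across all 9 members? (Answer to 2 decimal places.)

Total contributed: 20 + 14 + 9 + 16 + 19 + 12 + 10 + 15 + 8 = 123; total kept: 9 × 22 − 123 = 75.
The guild treasury pays out 4.2 × 123 = 516.60 in aggregate.
Group total = 75 + 516.60 = 591.60.

591.60 gold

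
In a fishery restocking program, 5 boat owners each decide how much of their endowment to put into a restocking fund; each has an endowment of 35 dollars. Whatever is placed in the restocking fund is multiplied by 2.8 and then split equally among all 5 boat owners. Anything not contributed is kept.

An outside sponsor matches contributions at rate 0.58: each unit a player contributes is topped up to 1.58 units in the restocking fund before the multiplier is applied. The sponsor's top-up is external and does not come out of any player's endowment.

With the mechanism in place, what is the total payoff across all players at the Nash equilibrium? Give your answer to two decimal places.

Even with the mechanism, each unit contributed returns only 2.8 × 1.58 / 5 = 0.8848 per unit of net cost, so contributing nothing is still dominant.
At the Nash equilibrium no one contributes; group total payoff = 5 × 35 = 175.

175.00 dollars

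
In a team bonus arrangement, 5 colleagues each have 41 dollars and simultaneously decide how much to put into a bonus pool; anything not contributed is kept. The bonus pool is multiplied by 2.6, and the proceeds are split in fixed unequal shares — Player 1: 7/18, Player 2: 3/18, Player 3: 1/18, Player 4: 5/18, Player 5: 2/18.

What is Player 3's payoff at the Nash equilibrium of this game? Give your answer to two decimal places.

46.92 dollars

A player with share s gets back 2.6·s per unit contributed, so full contribution is dominant for anyone with s > 1/2.6 = 0.3846 and zero contribution is dominant for anyone below.
Player 1 alone (share 7/18) is above the threshold, contributing 41; the remaining 4 contribute 0. Total contributed: 41.
Player 3 keeps 41 and receives 2.6 × 41 × 1/18 = 5.92 from the bonus pool, for a payoff of 46.92.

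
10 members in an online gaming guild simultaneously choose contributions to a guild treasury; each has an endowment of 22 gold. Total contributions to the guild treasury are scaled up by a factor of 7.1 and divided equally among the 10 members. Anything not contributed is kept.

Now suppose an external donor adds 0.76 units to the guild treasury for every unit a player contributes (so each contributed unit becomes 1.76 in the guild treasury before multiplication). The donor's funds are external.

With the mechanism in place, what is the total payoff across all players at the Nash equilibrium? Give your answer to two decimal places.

2749.12 gold

With the mechanism, a contributed unit returns 7.1 × 1.76 / 10 = 1.2496 per unit of net cost to the contributor — now above 1 — so contributing fully is weakly dominant for every player.
At the Nash equilibrium everyone contributes 22. Group total payoff = 7.1 × 1.76 × 220 = 2749.12.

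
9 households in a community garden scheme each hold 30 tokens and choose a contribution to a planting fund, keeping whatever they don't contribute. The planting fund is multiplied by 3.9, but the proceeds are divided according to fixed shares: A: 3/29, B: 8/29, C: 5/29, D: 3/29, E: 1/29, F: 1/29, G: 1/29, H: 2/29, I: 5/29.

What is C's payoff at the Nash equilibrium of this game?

50.17 tokens

Each unit j contributes comes back to j as 3.9 × (j's share), so j prefers to contribute only if that share exceeds 1/3.9 = 0.2564; otherwise keeping the unit dominates.
B alone (share 8/29) is above the threshold, contributing 30; the remaining 8 contribute 0. Total contributed: 30.
C keeps 30 and receives 3.9 × 30 × 5/29 = 20.17 from the planting fund, for a payoff of 50.17.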